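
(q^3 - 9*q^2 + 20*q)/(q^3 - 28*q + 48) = q*(q - 5)/(q^2 + 4*q - 12)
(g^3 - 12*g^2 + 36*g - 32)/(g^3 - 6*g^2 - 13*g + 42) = (g^2 - 10*g + 16)/(g^2 - 4*g - 21)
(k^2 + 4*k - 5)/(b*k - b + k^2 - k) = (k + 5)/(b + k)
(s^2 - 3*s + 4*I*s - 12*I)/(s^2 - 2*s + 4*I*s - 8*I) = (s - 3)/(s - 2)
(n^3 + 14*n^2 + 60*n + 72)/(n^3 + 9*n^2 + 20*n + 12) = (n + 6)/(n + 1)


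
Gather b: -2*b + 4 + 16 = 20 - 2*b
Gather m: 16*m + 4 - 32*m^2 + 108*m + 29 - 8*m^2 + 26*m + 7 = -40*m^2 + 150*m + 40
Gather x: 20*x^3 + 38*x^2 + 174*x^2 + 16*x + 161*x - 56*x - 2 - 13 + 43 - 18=20*x^3 + 212*x^2 + 121*x + 10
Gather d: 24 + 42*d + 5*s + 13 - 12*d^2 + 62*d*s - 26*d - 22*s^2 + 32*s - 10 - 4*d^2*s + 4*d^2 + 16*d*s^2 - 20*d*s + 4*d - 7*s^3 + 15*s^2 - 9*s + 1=d^2*(-4*s - 8) + d*(16*s^2 + 42*s + 20) - 7*s^3 - 7*s^2 + 28*s + 28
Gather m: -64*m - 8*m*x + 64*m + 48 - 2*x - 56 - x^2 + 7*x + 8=-8*m*x - x^2 + 5*x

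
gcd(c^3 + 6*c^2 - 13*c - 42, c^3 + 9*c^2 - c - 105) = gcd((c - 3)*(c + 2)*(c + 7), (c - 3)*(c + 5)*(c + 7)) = c^2 + 4*c - 21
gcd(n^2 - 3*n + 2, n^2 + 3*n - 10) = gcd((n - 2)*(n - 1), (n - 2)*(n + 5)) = n - 2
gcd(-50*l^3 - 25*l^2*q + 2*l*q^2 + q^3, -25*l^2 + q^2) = -25*l^2 + q^2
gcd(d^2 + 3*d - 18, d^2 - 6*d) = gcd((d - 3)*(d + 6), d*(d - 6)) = 1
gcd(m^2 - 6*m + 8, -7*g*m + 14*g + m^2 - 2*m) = m - 2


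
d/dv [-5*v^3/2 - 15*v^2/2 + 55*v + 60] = -15*v^2/2 - 15*v + 55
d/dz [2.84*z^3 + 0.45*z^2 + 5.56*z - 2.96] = 8.52*z^2 + 0.9*z + 5.56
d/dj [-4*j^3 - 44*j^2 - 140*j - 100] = -12*j^2 - 88*j - 140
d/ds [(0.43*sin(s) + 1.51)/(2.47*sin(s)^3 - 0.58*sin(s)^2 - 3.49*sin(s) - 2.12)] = (-2.1242*sin(s)^3 - 10.9397*sin(s)^2 + 1.7516*sin(s) + 4.3583)*cos(s)/(6.1009*sin(s)^6 - 2.8652*sin(s)^5 - 16.9042*sin(s)^4 - 6.4244*sin(s)^3 + 14.6393*sin(s)^2 + 14.7976*sin(s) + 4.4944)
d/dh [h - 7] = 1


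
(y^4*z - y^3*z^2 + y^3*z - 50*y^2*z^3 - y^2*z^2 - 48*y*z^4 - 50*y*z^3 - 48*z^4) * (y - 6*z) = y^5*z - 7*y^4*z^2 + y^4*z - 44*y^3*z^3 - 7*y^3*z^2 + 252*y^2*z^4 - 44*y^2*z^3 + 288*y*z^5 + 252*y*z^4 + 288*z^5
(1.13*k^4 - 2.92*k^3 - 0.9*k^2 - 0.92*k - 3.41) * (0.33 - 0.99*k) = -1.1187*k^5 + 3.2637*k^4 - 0.0726*k^3 + 0.6138*k^2 + 3.0723*k - 1.1253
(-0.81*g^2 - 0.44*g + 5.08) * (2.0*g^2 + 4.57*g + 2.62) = -1.62*g^4 - 4.5817*g^3 + 6.027*g^2 + 22.0628*g + 13.3096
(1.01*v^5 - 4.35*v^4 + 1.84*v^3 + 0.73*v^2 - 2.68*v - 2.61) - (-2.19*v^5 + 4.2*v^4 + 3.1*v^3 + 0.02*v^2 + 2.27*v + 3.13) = 3.2*v^5 - 8.55*v^4 - 1.26*v^3 + 0.71*v^2 - 4.95*v - 5.74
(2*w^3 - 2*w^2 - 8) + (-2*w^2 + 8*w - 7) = 2*w^3 - 4*w^2 + 8*w - 15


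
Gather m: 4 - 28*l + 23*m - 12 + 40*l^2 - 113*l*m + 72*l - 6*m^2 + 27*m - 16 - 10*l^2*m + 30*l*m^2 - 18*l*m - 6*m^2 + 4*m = 40*l^2 + 44*l + m^2*(30*l - 12) + m*(-10*l^2 - 131*l + 54) - 24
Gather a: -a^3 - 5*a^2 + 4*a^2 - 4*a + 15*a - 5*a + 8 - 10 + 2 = -a^3 - a^2 + 6*a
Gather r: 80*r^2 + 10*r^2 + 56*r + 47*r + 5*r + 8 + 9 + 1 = 90*r^2 + 108*r + 18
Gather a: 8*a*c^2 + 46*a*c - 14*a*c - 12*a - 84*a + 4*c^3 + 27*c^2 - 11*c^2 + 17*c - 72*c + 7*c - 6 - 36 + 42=a*(8*c^2 + 32*c - 96) + 4*c^3 + 16*c^2 - 48*c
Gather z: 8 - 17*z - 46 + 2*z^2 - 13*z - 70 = 2*z^2 - 30*z - 108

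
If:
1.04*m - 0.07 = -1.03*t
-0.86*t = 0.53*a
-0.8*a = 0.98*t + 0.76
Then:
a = -3.88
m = -2.30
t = 2.39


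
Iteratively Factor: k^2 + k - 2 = (k - 1)*(k + 2)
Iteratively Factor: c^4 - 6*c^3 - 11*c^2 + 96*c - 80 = (c - 4)*(c^3 - 2*c^2 - 19*c + 20) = (c - 4)*(c - 1)*(c^2 - c - 20) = (c - 5)*(c - 4)*(c - 1)*(c + 4)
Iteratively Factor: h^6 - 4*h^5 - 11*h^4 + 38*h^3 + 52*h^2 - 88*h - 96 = (h - 2)*(h^5 - 2*h^4 - 15*h^3 + 8*h^2 + 68*h + 48) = (h - 2)*(h + 2)*(h^4 - 4*h^3 - 7*h^2 + 22*h + 24) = (h - 2)*(h + 2)^2*(h^3 - 6*h^2 + 5*h + 12) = (h - 2)*(h + 1)*(h + 2)^2*(h^2 - 7*h + 12) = (h - 3)*(h - 2)*(h + 1)*(h + 2)^2*(h - 4)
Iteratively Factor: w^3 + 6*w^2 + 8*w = (w + 4)*(w^2 + 2*w) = (w + 2)*(w + 4)*(w)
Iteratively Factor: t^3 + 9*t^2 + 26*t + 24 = (t + 4)*(t^2 + 5*t + 6) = (t + 2)*(t + 4)*(t + 3)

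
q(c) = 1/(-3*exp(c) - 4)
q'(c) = 3*exp(c)/(-3*exp(c) - 4)^2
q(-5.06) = -0.25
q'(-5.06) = 0.00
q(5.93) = -0.00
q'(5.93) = 0.00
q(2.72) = -0.02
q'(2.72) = 0.02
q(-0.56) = -0.18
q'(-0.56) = 0.05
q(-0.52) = -0.17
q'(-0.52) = 0.05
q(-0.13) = -0.15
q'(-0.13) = 0.06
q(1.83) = -0.04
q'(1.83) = 0.04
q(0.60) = -0.11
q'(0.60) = 0.06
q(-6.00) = -0.25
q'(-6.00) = 0.00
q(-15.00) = -0.25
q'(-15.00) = 0.00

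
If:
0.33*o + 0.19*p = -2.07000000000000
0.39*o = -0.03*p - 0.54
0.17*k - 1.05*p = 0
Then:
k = -60.52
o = -0.63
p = -9.80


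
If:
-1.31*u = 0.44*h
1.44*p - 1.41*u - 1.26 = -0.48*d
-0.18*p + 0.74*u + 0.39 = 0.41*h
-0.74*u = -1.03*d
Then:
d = -0.09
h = 0.38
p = 0.78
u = -0.13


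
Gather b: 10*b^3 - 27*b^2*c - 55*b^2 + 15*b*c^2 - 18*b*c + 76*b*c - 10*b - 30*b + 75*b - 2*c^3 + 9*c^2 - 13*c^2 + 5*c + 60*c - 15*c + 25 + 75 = 10*b^3 + b^2*(-27*c - 55) + b*(15*c^2 + 58*c + 35) - 2*c^3 - 4*c^2 + 50*c + 100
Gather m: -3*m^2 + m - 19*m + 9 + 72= -3*m^2 - 18*m + 81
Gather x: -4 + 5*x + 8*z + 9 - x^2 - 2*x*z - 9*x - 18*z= -x^2 + x*(-2*z - 4) - 10*z + 5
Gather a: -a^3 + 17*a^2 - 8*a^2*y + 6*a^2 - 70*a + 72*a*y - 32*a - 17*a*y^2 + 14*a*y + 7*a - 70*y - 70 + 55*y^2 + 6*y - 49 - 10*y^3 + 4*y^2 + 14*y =-a^3 + a^2*(23 - 8*y) + a*(-17*y^2 + 86*y - 95) - 10*y^3 + 59*y^2 - 50*y - 119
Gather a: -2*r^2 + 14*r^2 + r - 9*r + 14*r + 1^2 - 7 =12*r^2 + 6*r - 6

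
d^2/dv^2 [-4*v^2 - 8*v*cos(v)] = 8*v*cos(v) + 16*sin(v) - 8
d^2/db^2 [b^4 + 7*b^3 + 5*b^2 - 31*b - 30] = 12*b^2 + 42*b + 10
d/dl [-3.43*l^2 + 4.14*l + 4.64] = 4.14 - 6.86*l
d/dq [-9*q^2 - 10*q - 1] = -18*q - 10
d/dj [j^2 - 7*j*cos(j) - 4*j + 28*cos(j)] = 7*j*sin(j) + 2*j - 28*sin(j) - 7*cos(j) - 4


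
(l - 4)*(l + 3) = l^2 - l - 12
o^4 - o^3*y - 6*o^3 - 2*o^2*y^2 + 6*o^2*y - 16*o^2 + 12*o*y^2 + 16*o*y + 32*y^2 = (o - 8)*(o + 2)*(o - 2*y)*(o + y)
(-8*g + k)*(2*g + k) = -16*g^2 - 6*g*k + k^2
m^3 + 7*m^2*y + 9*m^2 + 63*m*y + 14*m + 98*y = (m + 2)*(m + 7)*(m + 7*y)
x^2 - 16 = (x - 4)*(x + 4)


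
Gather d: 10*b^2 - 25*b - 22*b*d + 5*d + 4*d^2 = 10*b^2 - 25*b + 4*d^2 + d*(5 - 22*b)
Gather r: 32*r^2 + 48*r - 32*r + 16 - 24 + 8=32*r^2 + 16*r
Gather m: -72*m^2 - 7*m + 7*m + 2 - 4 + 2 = -72*m^2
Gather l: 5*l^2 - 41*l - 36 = 5*l^2 - 41*l - 36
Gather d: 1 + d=d + 1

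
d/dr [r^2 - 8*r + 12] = 2*r - 8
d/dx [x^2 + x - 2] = 2*x + 1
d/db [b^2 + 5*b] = 2*b + 5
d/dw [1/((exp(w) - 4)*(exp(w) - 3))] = (7 - 2*exp(w))*exp(w)/(exp(4*w) - 14*exp(3*w) + 73*exp(2*w) - 168*exp(w) + 144)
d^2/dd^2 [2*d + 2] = 0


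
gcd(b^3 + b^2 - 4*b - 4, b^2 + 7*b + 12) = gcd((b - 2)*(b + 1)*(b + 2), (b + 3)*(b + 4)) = 1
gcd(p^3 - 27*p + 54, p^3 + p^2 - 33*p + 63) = p^2 - 6*p + 9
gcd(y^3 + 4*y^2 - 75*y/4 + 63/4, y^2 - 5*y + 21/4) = y - 3/2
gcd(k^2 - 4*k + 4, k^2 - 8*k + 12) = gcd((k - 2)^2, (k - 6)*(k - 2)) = k - 2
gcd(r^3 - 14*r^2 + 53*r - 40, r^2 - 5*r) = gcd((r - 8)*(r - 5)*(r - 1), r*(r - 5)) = r - 5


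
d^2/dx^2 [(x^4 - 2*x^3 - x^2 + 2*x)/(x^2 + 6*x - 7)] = 2*(x^3 + 21*x^2 + 147*x - 35)/(x^3 + 21*x^2 + 147*x + 343)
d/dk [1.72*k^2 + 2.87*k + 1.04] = 3.44*k + 2.87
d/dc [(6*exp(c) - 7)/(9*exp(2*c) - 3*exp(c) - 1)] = (-54*exp(2*c) + 126*exp(c) - 27)*exp(c)/(81*exp(4*c) - 54*exp(3*c) - 9*exp(2*c) + 6*exp(c) + 1)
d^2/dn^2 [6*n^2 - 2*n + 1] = 12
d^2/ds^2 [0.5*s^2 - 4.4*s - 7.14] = 1.00000000000000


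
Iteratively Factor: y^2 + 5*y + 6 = (y + 3)*(y + 2)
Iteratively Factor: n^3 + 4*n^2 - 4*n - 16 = (n + 4)*(n^2 - 4) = (n + 2)*(n + 4)*(n - 2)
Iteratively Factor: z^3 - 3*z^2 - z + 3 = (z - 1)*(z^2 - 2*z - 3) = (z - 3)*(z - 1)*(z + 1)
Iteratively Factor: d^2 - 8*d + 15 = (d - 5)*(d - 3)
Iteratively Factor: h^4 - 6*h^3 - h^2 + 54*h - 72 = (h + 3)*(h^3 - 9*h^2 + 26*h - 24) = (h - 4)*(h + 3)*(h^2 - 5*h + 6) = (h - 4)*(h - 2)*(h + 3)*(h - 3)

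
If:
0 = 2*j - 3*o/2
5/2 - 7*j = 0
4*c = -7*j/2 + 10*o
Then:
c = 295/336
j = 5/14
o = 10/21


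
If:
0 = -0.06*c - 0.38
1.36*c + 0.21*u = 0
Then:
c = -6.33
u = 41.02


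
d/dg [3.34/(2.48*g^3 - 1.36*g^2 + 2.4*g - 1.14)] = (-24.8496*g^2 + 9.0848*g - 8.016)/(2.48*g^3 - 1.36*g^2 + 2.4*g - 1.14)^2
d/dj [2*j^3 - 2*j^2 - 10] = 2*j*(3*j - 2)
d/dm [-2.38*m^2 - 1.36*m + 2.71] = -4.76*m - 1.36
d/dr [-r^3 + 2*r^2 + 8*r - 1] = -3*r^2 + 4*r + 8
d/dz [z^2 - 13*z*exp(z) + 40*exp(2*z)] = -13*z*exp(z) + 2*z + 80*exp(2*z) - 13*exp(z)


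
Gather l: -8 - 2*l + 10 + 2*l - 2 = 0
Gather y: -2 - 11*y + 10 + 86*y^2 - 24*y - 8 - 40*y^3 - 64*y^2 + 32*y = -40*y^3 + 22*y^2 - 3*y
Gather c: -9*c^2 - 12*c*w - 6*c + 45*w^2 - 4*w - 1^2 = -9*c^2 + c*(-12*w - 6) + 45*w^2 - 4*w - 1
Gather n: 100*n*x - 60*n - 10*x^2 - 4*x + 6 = n*(100*x - 60) - 10*x^2 - 4*x + 6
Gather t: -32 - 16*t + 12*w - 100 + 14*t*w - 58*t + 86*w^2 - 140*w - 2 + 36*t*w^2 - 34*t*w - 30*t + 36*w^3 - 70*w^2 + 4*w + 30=t*(36*w^2 - 20*w - 104) + 36*w^3 + 16*w^2 - 124*w - 104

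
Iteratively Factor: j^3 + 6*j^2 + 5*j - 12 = (j + 3)*(j^2 + 3*j - 4) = (j - 1)*(j + 3)*(j + 4)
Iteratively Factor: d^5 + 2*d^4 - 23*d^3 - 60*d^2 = (d + 4)*(d^4 - 2*d^3 - 15*d^2) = d*(d + 4)*(d^3 - 2*d^2 - 15*d) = d^2*(d + 4)*(d^2 - 2*d - 15) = d^2*(d + 3)*(d + 4)*(d - 5)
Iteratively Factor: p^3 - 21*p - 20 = (p + 4)*(p^2 - 4*p - 5) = (p - 5)*(p + 4)*(p + 1)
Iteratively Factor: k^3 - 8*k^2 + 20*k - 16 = (k - 2)*(k^2 - 6*k + 8) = (k - 4)*(k - 2)*(k - 2)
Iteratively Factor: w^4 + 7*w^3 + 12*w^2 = (w + 3)*(w^3 + 4*w^2) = (w + 3)*(w + 4)*(w^2) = w*(w + 3)*(w + 4)*(w)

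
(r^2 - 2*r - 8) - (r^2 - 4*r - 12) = 2*r + 4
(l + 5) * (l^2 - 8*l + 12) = l^3 - 3*l^2 - 28*l + 60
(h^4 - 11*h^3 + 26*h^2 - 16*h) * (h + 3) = h^5 - 8*h^4 - 7*h^3 + 62*h^2 - 48*h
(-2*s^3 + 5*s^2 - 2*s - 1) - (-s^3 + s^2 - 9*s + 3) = -s^3 + 4*s^2 + 7*s - 4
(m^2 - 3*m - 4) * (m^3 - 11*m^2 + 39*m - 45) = m^5 - 14*m^4 + 68*m^3 - 118*m^2 - 21*m + 180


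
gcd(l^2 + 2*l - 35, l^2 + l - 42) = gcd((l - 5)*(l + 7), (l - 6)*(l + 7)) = l + 7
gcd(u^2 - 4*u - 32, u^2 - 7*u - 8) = u - 8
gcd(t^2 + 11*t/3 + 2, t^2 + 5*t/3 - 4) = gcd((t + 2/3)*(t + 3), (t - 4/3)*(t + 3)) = t + 3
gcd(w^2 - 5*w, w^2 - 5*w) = w^2 - 5*w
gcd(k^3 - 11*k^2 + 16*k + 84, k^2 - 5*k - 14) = k^2 - 5*k - 14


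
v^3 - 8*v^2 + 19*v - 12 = (v - 4)*(v - 3)*(v - 1)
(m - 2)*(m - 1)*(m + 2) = m^3 - m^2 - 4*m + 4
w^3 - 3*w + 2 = (w - 1)^2*(w + 2)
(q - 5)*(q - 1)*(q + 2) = q^3 - 4*q^2 - 7*q + 10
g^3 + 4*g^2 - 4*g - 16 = (g - 2)*(g + 2)*(g + 4)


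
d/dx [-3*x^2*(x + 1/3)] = x*(-9*x - 2)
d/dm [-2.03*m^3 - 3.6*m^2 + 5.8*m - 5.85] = -6.09*m^2 - 7.2*m + 5.8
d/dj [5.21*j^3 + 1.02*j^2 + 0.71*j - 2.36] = 15.63*j^2 + 2.04*j + 0.71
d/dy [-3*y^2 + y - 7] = 1 - 6*y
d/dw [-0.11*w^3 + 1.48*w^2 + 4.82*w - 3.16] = -0.33*w^2 + 2.96*w + 4.82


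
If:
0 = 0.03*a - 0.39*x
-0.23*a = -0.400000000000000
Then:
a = 1.74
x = 0.13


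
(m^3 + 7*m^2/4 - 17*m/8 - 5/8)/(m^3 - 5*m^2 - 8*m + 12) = (8*m^2 + 22*m + 5)/(8*(m^2 - 4*m - 12))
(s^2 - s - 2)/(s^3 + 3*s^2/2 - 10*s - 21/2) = 2*(s - 2)/(2*s^2 + s - 21)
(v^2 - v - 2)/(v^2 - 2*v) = (v + 1)/v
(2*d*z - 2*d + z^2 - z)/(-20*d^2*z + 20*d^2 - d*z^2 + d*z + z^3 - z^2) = (2*d + z)/(-20*d^2 - d*z + z^2)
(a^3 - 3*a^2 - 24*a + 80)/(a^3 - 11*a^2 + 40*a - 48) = (a + 5)/(a - 3)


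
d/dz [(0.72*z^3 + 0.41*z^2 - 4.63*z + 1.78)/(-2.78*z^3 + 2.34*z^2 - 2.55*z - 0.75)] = (-8.88178419700125e-16*z^5 + 2.8246*z^4 - 29.4148*z^3 + 23.0139*z^2 - 8.9454*z + 8.0115)/(7.7284*z^6 - 13.0104*z^5 + 19.6536*z^4 - 7.764*z^3 + 2.9925*z^2 + 3.825*z + 0.5625)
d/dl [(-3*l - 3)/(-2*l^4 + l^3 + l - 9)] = 3*(2*l^4 - l^3 - l + (l + 1)*(-8*l^3 + 3*l^2 + 1) + 9)/(2*l^4 - l^3 - l + 9)^2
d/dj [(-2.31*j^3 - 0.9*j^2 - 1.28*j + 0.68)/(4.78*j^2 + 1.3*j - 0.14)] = (-11.0418*j^4 - 6.006*j^3 + 5.9186*j^2 - 6.2488*j - 0.7048)/(22.8484*j^4 + 12.428*j^3 + 0.3516*j^2 - 0.364*j + 0.0196)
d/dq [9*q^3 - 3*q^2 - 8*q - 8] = 27*q^2 - 6*q - 8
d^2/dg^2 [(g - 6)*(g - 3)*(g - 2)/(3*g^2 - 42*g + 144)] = 20/(g^3 - 24*g^2 + 192*g - 512)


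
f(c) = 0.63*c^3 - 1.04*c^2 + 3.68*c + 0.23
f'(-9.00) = 175.49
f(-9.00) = -576.40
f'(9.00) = 138.05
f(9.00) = 408.38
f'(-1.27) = 9.37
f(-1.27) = -7.41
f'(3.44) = 18.89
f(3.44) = 26.23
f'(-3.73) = 37.73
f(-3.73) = -60.66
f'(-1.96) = 15.02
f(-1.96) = -15.72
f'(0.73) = 3.17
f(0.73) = 2.61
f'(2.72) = 12.01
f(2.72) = 15.22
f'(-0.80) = 6.55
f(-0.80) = -3.70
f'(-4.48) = 50.93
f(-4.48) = -93.78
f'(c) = 1.89*c^2 - 2.08*c + 3.68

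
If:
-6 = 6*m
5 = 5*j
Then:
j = 1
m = -1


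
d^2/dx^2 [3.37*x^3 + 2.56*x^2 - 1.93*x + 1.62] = 20.22*x + 5.12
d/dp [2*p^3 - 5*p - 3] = 6*p^2 - 5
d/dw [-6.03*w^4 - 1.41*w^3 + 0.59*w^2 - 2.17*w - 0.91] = -24.12*w^3 - 4.23*w^2 + 1.18*w - 2.17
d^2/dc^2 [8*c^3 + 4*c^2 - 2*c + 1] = 48*c + 8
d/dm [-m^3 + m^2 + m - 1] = -3*m^2 + 2*m + 1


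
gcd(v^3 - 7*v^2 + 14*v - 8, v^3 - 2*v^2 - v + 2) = v^2 - 3*v + 2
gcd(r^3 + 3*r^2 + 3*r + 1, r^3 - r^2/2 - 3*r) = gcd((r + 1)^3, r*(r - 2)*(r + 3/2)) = 1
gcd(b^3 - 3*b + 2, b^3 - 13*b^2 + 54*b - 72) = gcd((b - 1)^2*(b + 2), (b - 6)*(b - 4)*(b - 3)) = 1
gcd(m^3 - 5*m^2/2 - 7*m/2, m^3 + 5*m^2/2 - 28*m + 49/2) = m - 7/2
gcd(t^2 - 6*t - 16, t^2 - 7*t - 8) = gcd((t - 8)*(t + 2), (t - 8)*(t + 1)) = t - 8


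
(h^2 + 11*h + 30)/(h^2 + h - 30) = (h + 5)/(h - 5)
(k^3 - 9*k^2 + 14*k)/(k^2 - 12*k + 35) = k*(k - 2)/(k - 5)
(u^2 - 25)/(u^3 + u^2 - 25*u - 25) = 1/(u + 1)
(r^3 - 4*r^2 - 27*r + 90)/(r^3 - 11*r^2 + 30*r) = (r^2 + 2*r - 15)/(r*(r - 5))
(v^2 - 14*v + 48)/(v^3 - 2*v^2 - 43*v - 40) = (v - 6)/(v^2 + 6*v + 5)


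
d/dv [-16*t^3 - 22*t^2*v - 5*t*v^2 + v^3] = -22*t^2 - 10*t*v + 3*v^2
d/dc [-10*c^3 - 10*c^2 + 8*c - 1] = -30*c^2 - 20*c + 8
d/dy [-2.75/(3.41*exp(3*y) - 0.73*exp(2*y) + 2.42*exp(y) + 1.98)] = (28.1325*exp(2*y) - 4.015*exp(y) + 6.655)*exp(y)/(3.41*exp(3*y) - 0.73*exp(2*y) + 2.42*exp(y) + 1.98)^2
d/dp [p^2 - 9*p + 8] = 2*p - 9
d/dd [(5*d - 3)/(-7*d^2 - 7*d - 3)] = (35*d^2 - 42*d - 36)/(49*d^4 + 98*d^3 + 91*d^2 + 42*d + 9)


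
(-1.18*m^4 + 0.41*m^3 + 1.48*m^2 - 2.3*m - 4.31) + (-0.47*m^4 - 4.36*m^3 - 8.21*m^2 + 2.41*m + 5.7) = -1.65*m^4 - 3.95*m^3 - 6.73*m^2 + 0.11*m + 1.39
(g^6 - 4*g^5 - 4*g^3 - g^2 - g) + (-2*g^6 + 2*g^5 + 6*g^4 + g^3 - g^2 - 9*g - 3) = -g^6 - 2*g^5 + 6*g^4 - 3*g^3 - 2*g^2 - 10*g - 3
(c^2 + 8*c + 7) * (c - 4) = c^3 + 4*c^2 - 25*c - 28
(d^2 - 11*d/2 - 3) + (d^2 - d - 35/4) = 2*d^2 - 13*d/2 - 47/4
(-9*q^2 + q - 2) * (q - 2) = -9*q^3 + 19*q^2 - 4*q + 4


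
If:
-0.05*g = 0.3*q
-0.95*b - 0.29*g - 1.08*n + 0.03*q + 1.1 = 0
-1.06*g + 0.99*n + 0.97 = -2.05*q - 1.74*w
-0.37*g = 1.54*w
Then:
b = 9.98983576878314*w + 2.27177033492823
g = -4.16216216216216*w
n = -7.65046865046865*w - 0.97979797979798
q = 0.693693693693694*w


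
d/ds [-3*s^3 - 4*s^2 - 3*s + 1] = -9*s^2 - 8*s - 3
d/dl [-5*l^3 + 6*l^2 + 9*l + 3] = -15*l^2 + 12*l + 9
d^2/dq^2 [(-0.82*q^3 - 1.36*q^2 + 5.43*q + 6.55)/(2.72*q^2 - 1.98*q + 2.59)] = (-7.105427357601e-15*q^5 + 7.105427357601e-15*q^4 + 70.8218079999999*q^3 + 373.473432*q^2 - 474.177516*q - 3.48342000000002)/(20.123648*q^6 - 43.946496*q^5 + 89.476032*q^4 - 91.454616*q^3 + 85.199604*q^2 - 39.846114*q + 17.373979)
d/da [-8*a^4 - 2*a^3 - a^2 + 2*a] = -32*a^3 - 6*a^2 - 2*a + 2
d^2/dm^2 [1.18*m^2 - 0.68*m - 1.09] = 2.36000000000000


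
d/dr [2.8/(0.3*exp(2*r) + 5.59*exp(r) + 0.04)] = (-1.68*exp(r) - 15.652)*exp(r)/(0.3*exp(2*r) + 5.59*exp(r) + 0.04)^2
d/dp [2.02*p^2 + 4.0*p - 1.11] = 4.04*p + 4.0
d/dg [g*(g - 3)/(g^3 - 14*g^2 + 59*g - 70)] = (-g^4 + 6*g^3 + 17*g^2 - 140*g + 210)/(g^6 - 28*g^5 + 314*g^4 - 1792*g^3 + 5441*g^2 - 8260*g + 4900)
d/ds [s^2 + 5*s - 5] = 2*s + 5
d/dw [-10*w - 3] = -10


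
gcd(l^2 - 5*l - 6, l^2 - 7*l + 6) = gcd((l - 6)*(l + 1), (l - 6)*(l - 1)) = l - 6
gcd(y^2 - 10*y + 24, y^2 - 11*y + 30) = y - 6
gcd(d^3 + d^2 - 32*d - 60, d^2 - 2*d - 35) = d + 5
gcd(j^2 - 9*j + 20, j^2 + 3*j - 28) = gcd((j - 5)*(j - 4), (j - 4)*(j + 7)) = j - 4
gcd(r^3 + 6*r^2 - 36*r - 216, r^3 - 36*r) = r^2 - 36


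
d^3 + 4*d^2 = d^2*(d + 4)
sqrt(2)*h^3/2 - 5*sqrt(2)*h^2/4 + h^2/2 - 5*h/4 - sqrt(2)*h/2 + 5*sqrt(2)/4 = (h - 5/2)*(h - sqrt(2)/2)*(sqrt(2)*h/2 + 1)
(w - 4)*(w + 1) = w^2 - 3*w - 4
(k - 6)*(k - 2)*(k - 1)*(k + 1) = k^4 - 8*k^3 + 11*k^2 + 8*k - 12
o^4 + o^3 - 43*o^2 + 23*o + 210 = (o - 5)*(o - 3)*(o + 2)*(o + 7)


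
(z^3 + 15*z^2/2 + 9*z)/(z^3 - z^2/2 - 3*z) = (z + 6)/(z - 2)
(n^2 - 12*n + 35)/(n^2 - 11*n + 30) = (n - 7)/(n - 6)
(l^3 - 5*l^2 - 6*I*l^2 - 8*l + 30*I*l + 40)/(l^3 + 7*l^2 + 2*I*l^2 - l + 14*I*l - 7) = (l^3 + l^2*(-5 - 6*I) + l*(-8 + 30*I) + 40)/(l^3 + l^2*(7 + 2*I) + l*(-1 + 14*I) - 7)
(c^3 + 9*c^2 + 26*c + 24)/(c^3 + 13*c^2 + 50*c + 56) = (c + 3)/(c + 7)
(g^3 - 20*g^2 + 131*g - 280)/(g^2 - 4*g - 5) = (g^2 - 15*g + 56)/(g + 1)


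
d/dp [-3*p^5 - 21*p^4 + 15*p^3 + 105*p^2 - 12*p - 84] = -15*p^4 - 84*p^3 + 45*p^2 + 210*p - 12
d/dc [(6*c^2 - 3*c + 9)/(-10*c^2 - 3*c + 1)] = 24*(-2*c^2 + 8*c + 1)/(100*c^4 + 60*c^3 - 11*c^2 - 6*c + 1)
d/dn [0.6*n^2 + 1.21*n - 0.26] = 1.2*n + 1.21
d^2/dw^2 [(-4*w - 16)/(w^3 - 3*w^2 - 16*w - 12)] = 8*((w + 4)*(-3*w^2 + 6*w + 16)^2 + (3*w^2 - 6*w + 3*(w - 1)*(w + 4) - 16)*(-w^3 + 3*w^2 + 16*w + 12))/(-w^3 + 3*w^2 + 16*w + 12)^3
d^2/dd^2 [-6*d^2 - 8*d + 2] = -12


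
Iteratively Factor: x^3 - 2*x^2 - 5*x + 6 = (x + 2)*(x^2 - 4*x + 3) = (x - 3)*(x + 2)*(x - 1)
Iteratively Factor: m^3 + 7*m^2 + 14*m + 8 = (m + 2)*(m^2 + 5*m + 4) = (m + 1)*(m + 2)*(m + 4)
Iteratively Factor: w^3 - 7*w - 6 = (w - 3)*(w^2 + 3*w + 2) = (w - 3)*(w + 1)*(w + 2)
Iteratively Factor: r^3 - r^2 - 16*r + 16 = (r + 4)*(r^2 - 5*r + 4) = (r - 4)*(r + 4)*(r - 1)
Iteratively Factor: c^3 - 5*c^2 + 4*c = (c - 4)*(c^2 - c) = (c - 4)*(c - 1)*(c)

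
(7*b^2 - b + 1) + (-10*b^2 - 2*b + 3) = -3*b^2 - 3*b + 4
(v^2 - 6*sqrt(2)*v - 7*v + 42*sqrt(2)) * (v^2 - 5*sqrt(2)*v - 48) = v^4 - 11*sqrt(2)*v^3 - 7*v^3 + 12*v^2 + 77*sqrt(2)*v^2 - 84*v + 288*sqrt(2)*v - 2016*sqrt(2)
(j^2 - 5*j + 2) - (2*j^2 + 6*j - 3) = -j^2 - 11*j + 5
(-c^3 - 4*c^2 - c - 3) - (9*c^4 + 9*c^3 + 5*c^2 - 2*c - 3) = -9*c^4 - 10*c^3 - 9*c^2 + c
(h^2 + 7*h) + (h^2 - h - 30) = 2*h^2 + 6*h - 30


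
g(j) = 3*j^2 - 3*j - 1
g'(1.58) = 6.48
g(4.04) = 35.84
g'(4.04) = 21.24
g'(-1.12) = -9.72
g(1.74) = 2.86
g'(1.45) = 5.70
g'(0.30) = -1.20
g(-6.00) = 125.00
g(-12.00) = 467.00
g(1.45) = 0.96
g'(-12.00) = -75.00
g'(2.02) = 9.12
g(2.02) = 5.18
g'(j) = 6*j - 3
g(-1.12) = 6.12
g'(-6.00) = -39.00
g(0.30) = -1.63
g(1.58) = 1.75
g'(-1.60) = -12.60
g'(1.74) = 7.44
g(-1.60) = 11.48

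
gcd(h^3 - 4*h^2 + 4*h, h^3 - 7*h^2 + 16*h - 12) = h^2 - 4*h + 4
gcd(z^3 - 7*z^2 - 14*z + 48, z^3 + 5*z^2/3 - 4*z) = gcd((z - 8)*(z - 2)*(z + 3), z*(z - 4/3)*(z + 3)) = z + 3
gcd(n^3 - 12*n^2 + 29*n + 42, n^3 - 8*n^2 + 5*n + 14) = n^2 - 6*n - 7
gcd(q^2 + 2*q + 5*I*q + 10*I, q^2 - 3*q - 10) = q + 2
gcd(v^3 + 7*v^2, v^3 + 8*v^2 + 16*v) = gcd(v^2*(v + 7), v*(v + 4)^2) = v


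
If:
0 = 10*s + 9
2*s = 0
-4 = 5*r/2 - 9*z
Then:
No Solution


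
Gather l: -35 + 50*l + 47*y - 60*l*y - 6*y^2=l*(50 - 60*y) - 6*y^2 + 47*y - 35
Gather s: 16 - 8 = 8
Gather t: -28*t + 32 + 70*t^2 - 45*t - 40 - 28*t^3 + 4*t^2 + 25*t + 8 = -28*t^3 + 74*t^2 - 48*t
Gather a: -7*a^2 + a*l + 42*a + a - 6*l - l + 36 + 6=-7*a^2 + a*(l + 43) - 7*l + 42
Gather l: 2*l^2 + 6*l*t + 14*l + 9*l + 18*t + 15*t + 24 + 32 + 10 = 2*l^2 + l*(6*t + 23) + 33*t + 66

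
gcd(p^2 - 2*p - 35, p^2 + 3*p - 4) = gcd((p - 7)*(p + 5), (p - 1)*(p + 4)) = 1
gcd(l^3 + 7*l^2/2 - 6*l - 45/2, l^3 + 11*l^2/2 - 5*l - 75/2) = l^2 + l/2 - 15/2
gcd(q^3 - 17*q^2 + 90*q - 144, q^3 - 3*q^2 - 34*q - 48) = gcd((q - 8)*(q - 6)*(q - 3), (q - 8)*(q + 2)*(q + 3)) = q - 8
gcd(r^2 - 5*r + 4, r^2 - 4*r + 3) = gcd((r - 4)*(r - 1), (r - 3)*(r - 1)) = r - 1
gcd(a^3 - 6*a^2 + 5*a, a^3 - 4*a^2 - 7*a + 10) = a^2 - 6*a + 5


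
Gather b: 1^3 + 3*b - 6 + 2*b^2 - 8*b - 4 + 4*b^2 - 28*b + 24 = 6*b^2 - 33*b + 15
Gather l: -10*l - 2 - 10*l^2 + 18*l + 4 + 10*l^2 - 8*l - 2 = 0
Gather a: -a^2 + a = -a^2 + a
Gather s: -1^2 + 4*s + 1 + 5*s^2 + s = 5*s^2 + 5*s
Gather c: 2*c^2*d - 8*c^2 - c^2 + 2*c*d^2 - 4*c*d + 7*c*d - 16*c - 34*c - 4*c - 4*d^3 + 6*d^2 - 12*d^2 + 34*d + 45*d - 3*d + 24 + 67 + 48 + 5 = c^2*(2*d - 9) + c*(2*d^2 + 3*d - 54) - 4*d^3 - 6*d^2 + 76*d + 144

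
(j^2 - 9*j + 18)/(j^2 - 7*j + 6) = (j - 3)/(j - 1)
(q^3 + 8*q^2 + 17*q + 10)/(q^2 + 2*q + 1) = (q^2 + 7*q + 10)/(q + 1)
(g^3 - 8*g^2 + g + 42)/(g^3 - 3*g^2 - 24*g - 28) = (g - 3)/(g + 2)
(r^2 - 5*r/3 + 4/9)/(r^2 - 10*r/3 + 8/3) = (r - 1/3)/(r - 2)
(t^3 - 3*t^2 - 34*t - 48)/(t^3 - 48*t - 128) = (t^2 + 5*t + 6)/(t^2 + 8*t + 16)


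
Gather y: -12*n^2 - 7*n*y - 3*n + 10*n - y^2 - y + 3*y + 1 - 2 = -12*n^2 + 7*n - y^2 + y*(2 - 7*n) - 1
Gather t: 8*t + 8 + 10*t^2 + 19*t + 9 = 10*t^2 + 27*t + 17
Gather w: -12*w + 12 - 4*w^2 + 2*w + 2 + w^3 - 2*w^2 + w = w^3 - 6*w^2 - 9*w + 14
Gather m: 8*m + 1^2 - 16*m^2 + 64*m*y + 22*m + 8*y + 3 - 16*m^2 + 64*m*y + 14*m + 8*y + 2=-32*m^2 + m*(128*y + 44) + 16*y + 6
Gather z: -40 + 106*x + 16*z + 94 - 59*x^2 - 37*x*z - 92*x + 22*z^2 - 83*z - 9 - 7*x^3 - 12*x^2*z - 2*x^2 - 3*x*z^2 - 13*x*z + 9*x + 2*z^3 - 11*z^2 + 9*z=-7*x^3 - 61*x^2 + 23*x + 2*z^3 + z^2*(11 - 3*x) + z*(-12*x^2 - 50*x - 58) + 45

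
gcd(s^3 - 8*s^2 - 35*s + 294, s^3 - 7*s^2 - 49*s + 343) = s^2 - 14*s + 49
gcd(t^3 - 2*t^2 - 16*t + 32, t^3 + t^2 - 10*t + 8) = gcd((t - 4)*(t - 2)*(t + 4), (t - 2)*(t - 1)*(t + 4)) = t^2 + 2*t - 8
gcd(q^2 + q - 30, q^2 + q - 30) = q^2 + q - 30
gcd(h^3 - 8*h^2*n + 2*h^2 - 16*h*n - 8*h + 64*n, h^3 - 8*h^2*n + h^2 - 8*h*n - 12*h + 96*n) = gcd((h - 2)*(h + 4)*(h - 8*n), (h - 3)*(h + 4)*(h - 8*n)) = h^2 - 8*h*n + 4*h - 32*n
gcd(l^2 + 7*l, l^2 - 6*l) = l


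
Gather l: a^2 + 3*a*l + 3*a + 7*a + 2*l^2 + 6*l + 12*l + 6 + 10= a^2 + 10*a + 2*l^2 + l*(3*a + 18) + 16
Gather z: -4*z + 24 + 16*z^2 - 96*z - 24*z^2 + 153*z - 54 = -8*z^2 + 53*z - 30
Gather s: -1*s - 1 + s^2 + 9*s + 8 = s^2 + 8*s + 7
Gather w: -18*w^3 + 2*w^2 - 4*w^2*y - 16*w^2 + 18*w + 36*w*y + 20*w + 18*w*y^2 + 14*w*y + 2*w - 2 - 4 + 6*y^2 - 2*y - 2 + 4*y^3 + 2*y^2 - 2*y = -18*w^3 + w^2*(-4*y - 14) + w*(18*y^2 + 50*y + 40) + 4*y^3 + 8*y^2 - 4*y - 8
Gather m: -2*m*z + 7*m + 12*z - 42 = m*(7 - 2*z) + 12*z - 42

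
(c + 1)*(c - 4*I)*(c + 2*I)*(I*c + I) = I*c^4 + 2*c^3 + 2*I*c^3 + 4*c^2 + 9*I*c^2 + 2*c + 16*I*c + 8*I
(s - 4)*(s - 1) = s^2 - 5*s + 4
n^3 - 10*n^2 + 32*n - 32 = (n - 4)^2*(n - 2)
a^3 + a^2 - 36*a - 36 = (a - 6)*(a + 1)*(a + 6)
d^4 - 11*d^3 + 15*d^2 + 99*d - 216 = (d - 8)*(d - 3)^2*(d + 3)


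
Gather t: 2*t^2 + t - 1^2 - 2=2*t^2 + t - 3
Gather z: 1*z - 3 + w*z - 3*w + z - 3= -3*w + z*(w + 2) - 6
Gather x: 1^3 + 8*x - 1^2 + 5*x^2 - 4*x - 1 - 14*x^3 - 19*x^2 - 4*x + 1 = -14*x^3 - 14*x^2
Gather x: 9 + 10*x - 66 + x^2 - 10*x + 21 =x^2 - 36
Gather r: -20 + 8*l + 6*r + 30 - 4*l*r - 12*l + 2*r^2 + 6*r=-4*l + 2*r^2 + r*(12 - 4*l) + 10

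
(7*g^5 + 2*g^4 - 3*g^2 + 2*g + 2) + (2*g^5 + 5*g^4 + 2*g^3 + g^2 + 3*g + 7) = 9*g^5 + 7*g^4 + 2*g^3 - 2*g^2 + 5*g + 9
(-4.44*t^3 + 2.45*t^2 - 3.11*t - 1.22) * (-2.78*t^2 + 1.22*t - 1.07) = 12.3432*t^5 - 12.2278*t^4 + 16.3856*t^3 - 3.0241*t^2 + 1.8393*t + 1.3054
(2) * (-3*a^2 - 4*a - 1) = -6*a^2 - 8*a - 2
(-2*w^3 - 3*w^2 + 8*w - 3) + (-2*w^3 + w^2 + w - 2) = -4*w^3 - 2*w^2 + 9*w - 5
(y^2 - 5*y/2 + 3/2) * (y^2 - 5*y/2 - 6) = y^4 - 5*y^3 + 7*y^2/4 + 45*y/4 - 9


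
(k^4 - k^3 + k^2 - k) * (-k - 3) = -k^5 - 2*k^4 + 2*k^3 - 2*k^2 + 3*k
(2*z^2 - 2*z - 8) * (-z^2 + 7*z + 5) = -2*z^4 + 16*z^3 + 4*z^2 - 66*z - 40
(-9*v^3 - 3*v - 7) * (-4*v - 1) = 36*v^4 + 9*v^3 + 12*v^2 + 31*v + 7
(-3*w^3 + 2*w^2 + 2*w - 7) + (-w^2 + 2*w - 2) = -3*w^3 + w^2 + 4*w - 9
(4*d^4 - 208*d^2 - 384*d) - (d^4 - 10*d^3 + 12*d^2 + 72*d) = 3*d^4 + 10*d^3 - 220*d^2 - 456*d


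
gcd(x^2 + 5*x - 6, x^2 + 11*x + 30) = x + 6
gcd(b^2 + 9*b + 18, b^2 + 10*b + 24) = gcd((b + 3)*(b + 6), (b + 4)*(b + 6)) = b + 6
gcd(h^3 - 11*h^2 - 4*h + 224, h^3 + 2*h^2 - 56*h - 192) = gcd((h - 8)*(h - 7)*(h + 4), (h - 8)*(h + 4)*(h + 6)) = h^2 - 4*h - 32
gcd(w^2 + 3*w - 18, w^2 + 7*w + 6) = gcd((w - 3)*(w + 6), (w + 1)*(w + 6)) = w + 6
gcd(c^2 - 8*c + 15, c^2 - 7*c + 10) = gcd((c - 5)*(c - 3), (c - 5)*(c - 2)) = c - 5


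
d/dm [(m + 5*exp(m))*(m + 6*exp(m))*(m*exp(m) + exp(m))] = (m^3 + 22*m^2*exp(m) + 4*m^2 + 90*m*exp(2*m) + 44*m*exp(m) + 2*m + 120*exp(2*m) + 11*exp(m))*exp(m)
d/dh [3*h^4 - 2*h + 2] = 12*h^3 - 2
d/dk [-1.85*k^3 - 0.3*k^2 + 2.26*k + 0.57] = -5.55*k^2 - 0.6*k + 2.26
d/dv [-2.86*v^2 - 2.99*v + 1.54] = -5.72*v - 2.99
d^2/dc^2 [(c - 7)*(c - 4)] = 2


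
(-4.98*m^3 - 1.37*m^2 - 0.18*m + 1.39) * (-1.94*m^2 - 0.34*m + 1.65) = 9.6612*m^5 + 4.351*m^4 - 7.402*m^3 - 4.8959*m^2 - 0.7696*m + 2.2935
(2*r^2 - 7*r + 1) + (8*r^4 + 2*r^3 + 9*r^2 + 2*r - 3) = 8*r^4 + 2*r^3 + 11*r^2 - 5*r - 2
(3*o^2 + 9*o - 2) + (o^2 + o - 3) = 4*o^2 + 10*o - 5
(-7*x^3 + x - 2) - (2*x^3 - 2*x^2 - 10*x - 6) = -9*x^3 + 2*x^2 + 11*x + 4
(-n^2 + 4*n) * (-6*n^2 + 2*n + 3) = 6*n^4 - 26*n^3 + 5*n^2 + 12*n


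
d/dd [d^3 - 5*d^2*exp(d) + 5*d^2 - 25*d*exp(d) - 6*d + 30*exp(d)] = -5*d^2*exp(d) + 3*d^2 - 35*d*exp(d) + 10*d + 5*exp(d) - 6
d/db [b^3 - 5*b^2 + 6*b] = 3*b^2 - 10*b + 6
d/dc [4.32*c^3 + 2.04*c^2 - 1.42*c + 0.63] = 12.96*c^2 + 4.08*c - 1.42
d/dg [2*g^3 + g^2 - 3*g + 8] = 6*g^2 + 2*g - 3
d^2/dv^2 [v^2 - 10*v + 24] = 2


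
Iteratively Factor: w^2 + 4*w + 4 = (w + 2)*(w + 2)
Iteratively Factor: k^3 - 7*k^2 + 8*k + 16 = (k - 4)*(k^2 - 3*k - 4) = (k - 4)^2*(k + 1)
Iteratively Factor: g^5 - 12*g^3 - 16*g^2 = (g + 2)*(g^4 - 2*g^3 - 8*g^2) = g*(g + 2)*(g^3 - 2*g^2 - 8*g) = g*(g - 4)*(g + 2)*(g^2 + 2*g) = g^2*(g - 4)*(g + 2)*(g + 2)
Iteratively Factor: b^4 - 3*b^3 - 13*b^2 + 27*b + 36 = (b + 3)*(b^3 - 6*b^2 + 5*b + 12) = (b + 1)*(b + 3)*(b^2 - 7*b + 12) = (b - 4)*(b + 1)*(b + 3)*(b - 3)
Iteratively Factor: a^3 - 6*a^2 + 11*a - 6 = (a - 1)*(a^2 - 5*a + 6) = (a - 2)*(a - 1)*(a - 3)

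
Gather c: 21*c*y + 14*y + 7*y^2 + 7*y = 21*c*y + 7*y^2 + 21*y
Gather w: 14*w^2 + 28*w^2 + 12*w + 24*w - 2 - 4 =42*w^2 + 36*w - 6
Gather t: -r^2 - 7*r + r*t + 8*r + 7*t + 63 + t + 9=-r^2 + r + t*(r + 8) + 72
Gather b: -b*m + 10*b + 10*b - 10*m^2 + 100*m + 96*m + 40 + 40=b*(20 - m) - 10*m^2 + 196*m + 80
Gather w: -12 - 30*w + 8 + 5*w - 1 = -25*w - 5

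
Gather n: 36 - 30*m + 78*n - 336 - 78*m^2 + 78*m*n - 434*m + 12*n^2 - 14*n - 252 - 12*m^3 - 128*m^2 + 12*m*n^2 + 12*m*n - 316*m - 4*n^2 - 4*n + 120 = -12*m^3 - 206*m^2 - 780*m + n^2*(12*m + 8) + n*(90*m + 60) - 432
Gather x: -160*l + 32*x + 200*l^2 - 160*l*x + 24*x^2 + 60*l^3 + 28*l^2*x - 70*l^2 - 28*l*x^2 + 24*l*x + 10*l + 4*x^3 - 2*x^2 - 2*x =60*l^3 + 130*l^2 - 150*l + 4*x^3 + x^2*(22 - 28*l) + x*(28*l^2 - 136*l + 30)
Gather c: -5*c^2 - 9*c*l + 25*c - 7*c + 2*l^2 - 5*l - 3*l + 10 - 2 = -5*c^2 + c*(18 - 9*l) + 2*l^2 - 8*l + 8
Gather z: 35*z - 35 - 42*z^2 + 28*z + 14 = -42*z^2 + 63*z - 21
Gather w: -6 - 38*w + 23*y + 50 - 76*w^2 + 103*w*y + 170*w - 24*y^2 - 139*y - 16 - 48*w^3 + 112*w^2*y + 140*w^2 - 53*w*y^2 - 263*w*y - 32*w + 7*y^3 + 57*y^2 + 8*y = -48*w^3 + w^2*(112*y + 64) + w*(-53*y^2 - 160*y + 100) + 7*y^3 + 33*y^2 - 108*y + 28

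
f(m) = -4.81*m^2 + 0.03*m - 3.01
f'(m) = 0.03 - 9.62*m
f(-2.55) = -34.36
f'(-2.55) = 24.56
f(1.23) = -10.25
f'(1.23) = -11.80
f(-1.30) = -11.18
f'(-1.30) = 12.54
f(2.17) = -25.59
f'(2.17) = -20.85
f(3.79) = -71.99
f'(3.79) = -36.43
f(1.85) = -19.42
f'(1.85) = -17.77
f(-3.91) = -76.66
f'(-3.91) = 37.64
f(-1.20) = -9.97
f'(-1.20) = 11.57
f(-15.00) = -1085.71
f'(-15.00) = 144.33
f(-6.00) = -176.35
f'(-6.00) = 57.75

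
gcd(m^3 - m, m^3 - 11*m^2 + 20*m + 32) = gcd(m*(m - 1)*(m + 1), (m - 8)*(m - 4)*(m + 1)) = m + 1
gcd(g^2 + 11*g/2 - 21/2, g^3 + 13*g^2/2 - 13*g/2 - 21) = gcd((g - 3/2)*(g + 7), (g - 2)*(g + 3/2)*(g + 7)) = g + 7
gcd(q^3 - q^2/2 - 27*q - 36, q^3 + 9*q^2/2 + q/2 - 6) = q^2 + 11*q/2 + 6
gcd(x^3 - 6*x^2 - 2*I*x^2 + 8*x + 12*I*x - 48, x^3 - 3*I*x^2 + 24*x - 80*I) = x - 4*I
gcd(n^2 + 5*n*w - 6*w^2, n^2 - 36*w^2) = n + 6*w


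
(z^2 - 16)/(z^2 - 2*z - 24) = (z - 4)/(z - 6)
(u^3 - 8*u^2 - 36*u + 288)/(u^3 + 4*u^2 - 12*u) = (u^2 - 14*u + 48)/(u*(u - 2))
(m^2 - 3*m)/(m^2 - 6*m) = (m - 3)/(m - 6)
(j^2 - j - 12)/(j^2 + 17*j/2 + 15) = 2*(j^2 - j - 12)/(2*j^2 + 17*j + 30)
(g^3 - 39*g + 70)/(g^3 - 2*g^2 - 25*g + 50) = (g + 7)/(g + 5)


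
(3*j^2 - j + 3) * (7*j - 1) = 21*j^3 - 10*j^2 + 22*j - 3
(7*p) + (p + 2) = 8*p + 2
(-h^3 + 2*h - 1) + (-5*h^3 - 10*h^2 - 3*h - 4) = -6*h^3 - 10*h^2 - h - 5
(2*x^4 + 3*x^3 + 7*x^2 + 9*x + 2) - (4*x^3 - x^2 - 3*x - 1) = 2*x^4 - x^3 + 8*x^2 + 12*x + 3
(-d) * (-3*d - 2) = 3*d^2 + 2*d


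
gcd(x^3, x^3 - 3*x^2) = x^2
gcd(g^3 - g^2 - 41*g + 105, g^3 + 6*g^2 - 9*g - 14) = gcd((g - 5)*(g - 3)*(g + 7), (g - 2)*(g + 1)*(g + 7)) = g + 7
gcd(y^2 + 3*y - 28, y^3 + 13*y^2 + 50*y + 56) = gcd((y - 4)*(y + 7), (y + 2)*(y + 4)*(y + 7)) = y + 7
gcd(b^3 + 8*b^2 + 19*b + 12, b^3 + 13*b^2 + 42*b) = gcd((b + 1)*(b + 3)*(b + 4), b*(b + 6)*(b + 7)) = 1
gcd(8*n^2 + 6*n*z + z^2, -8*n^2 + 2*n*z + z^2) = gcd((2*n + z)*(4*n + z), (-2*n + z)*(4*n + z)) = 4*n + z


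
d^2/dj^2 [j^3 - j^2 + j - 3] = 6*j - 2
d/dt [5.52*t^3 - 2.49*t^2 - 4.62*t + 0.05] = 16.56*t^2 - 4.98*t - 4.62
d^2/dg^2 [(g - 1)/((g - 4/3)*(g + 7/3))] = 486*(3*g^3 - 9*g^2 + 19*g - 3)/(729*g^6 + 2187*g^5 - 4617*g^4 - 12879*g^3 + 14364*g^2 + 21168*g - 21952)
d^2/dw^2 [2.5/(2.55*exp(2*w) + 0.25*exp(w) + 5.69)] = (2.5*(5.1*exp(w) + 0.25)*(10.2*exp(w) + 0.5)*exp(w) - (25.5*exp(w) + 0.625)*(2.55*exp(2*w) + 0.25*exp(w) + 5.69))*exp(w)/(2.55*exp(2*w) + 0.25*exp(w) + 5.69)^3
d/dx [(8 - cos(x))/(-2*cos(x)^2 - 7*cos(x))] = 2*(sin(x) - 28*sin(x)/cos(x)^2 - 16*tan(x))/(2*cos(x) + 7)^2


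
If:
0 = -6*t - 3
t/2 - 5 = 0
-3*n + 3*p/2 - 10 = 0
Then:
No Solution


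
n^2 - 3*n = n*(n - 3)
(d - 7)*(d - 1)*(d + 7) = d^3 - d^2 - 49*d + 49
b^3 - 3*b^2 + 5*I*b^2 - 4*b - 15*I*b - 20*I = (b - 4)*(b + 1)*(b + 5*I)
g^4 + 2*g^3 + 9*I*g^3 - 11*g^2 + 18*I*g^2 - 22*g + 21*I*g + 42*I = (g + 2)*(g - I)*(g + 3*I)*(g + 7*I)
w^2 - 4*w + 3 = (w - 3)*(w - 1)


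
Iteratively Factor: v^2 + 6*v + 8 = (v + 2)*(v + 4)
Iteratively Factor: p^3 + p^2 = (p)*(p^2 + p) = p*(p + 1)*(p)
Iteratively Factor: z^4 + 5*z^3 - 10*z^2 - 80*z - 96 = (z + 4)*(z^3 + z^2 - 14*z - 24) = (z + 3)*(z + 4)*(z^2 - 2*z - 8) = (z - 4)*(z + 3)*(z + 4)*(z + 2)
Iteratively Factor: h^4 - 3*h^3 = (h - 3)*(h^3) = h*(h - 3)*(h^2) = h^2*(h - 3)*(h)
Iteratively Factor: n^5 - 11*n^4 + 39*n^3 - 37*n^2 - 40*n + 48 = (n - 3)*(n^4 - 8*n^3 + 15*n^2 + 8*n - 16) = (n - 3)*(n - 1)*(n^3 - 7*n^2 + 8*n + 16) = (n - 4)*(n - 3)*(n - 1)*(n^2 - 3*n - 4) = (n - 4)^2*(n - 3)*(n - 1)*(n + 1)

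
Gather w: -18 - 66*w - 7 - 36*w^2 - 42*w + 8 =-36*w^2 - 108*w - 17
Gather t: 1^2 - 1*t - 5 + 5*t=4*t - 4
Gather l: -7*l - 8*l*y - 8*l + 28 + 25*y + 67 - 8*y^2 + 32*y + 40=l*(-8*y - 15) - 8*y^2 + 57*y + 135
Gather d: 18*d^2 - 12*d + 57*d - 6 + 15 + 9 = 18*d^2 + 45*d + 18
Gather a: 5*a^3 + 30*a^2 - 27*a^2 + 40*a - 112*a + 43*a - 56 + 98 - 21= 5*a^3 + 3*a^2 - 29*a + 21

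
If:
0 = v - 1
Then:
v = 1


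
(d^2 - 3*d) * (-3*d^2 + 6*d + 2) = -3*d^4 + 15*d^3 - 16*d^2 - 6*d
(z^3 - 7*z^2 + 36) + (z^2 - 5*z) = z^3 - 6*z^2 - 5*z + 36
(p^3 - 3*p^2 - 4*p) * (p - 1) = p^4 - 4*p^3 - p^2 + 4*p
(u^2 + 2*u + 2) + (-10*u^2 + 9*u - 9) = -9*u^2 + 11*u - 7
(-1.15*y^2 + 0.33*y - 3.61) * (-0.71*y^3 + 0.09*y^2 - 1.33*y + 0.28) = 0.8165*y^5 - 0.3378*y^4 + 4.1223*y^3 - 1.0858*y^2 + 4.8937*y - 1.0108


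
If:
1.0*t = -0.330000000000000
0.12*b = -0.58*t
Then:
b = 1.60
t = -0.33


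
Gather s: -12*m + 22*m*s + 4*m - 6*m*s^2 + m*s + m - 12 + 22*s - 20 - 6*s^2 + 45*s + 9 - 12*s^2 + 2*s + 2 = -7*m + s^2*(-6*m - 18) + s*(23*m + 69) - 21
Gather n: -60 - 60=-120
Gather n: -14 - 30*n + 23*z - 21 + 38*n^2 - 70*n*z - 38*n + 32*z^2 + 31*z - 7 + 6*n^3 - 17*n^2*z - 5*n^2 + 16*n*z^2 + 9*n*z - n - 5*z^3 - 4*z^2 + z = 6*n^3 + n^2*(33 - 17*z) + n*(16*z^2 - 61*z - 69) - 5*z^3 + 28*z^2 + 55*z - 42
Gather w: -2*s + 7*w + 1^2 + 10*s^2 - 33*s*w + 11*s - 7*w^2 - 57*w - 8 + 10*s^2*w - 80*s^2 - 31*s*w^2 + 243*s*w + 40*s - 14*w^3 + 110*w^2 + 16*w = -70*s^2 + 49*s - 14*w^3 + w^2*(103 - 31*s) + w*(10*s^2 + 210*s - 34) - 7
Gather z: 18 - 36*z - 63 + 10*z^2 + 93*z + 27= 10*z^2 + 57*z - 18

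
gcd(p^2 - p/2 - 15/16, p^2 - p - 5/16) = p - 5/4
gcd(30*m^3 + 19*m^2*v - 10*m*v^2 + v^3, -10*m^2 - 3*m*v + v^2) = -5*m + v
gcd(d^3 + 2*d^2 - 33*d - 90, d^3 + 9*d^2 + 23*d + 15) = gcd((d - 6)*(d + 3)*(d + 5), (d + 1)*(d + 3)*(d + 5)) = d^2 + 8*d + 15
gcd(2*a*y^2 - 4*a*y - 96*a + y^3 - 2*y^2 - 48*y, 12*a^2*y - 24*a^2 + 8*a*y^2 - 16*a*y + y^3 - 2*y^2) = 2*a + y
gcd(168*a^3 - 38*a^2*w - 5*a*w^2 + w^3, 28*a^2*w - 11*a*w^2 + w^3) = 28*a^2 - 11*a*w + w^2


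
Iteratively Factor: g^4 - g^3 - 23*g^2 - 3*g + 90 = (g - 5)*(g^3 + 4*g^2 - 3*g - 18) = (g - 5)*(g + 3)*(g^2 + g - 6) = (g - 5)*(g - 2)*(g + 3)*(g + 3)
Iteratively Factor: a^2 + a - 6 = (a + 3)*(a - 2)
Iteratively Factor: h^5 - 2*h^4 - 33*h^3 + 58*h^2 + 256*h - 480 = (h - 3)*(h^4 + h^3 - 30*h^2 - 32*h + 160) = (h - 5)*(h - 3)*(h^3 + 6*h^2 - 32) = (h - 5)*(h - 3)*(h + 4)*(h^2 + 2*h - 8) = (h - 5)*(h - 3)*(h + 4)^2*(h - 2)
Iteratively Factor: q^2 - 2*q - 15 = (q + 3)*(q - 5)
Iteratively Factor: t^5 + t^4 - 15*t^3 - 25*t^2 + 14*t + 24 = (t - 1)*(t^4 + 2*t^3 - 13*t^2 - 38*t - 24) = (t - 4)*(t - 1)*(t^3 + 6*t^2 + 11*t + 6) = (t - 4)*(t - 1)*(t + 1)*(t^2 + 5*t + 6) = (t - 4)*(t - 1)*(t + 1)*(t + 3)*(t + 2)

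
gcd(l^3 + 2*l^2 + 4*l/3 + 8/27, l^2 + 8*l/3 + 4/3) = l + 2/3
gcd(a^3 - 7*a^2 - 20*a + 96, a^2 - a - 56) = a - 8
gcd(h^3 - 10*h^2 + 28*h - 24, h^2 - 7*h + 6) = h - 6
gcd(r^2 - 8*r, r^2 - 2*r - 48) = r - 8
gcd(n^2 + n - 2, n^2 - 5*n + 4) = n - 1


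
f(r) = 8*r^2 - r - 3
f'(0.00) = -1.00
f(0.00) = -3.00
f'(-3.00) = -49.00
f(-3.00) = 72.00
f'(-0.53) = -9.48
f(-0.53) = -0.22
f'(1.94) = 30.04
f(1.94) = 25.17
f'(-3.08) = -50.28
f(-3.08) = 75.97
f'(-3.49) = -56.84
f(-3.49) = 97.93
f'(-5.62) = -90.92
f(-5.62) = 255.30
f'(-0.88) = -15.08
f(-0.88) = 4.08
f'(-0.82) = -14.12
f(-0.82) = 3.20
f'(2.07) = 32.12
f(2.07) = 29.21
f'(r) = 16*r - 1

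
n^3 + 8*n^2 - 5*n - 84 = (n - 3)*(n + 4)*(n + 7)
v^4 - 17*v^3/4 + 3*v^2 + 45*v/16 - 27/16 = (v - 3)*(v - 3/2)*(v - 1/2)*(v + 3/4)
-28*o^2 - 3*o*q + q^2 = (-7*o + q)*(4*o + q)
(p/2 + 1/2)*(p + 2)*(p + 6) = p^3/2 + 9*p^2/2 + 10*p + 6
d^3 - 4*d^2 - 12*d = d*(d - 6)*(d + 2)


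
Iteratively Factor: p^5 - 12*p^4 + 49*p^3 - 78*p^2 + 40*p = (p)*(p^4 - 12*p^3 + 49*p^2 - 78*p + 40) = p*(p - 5)*(p^3 - 7*p^2 + 14*p - 8) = p*(p - 5)*(p - 1)*(p^2 - 6*p + 8) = p*(p - 5)*(p - 2)*(p - 1)*(p - 4)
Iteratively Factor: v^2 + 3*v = (v)*(v + 3)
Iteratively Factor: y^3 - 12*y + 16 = (y - 2)*(y^2 + 2*y - 8) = (y - 2)^2*(y + 4)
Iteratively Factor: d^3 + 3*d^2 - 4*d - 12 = (d - 2)*(d^2 + 5*d + 6) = (d - 2)*(d + 3)*(d + 2)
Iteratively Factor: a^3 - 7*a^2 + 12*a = (a)*(a^2 - 7*a + 12) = a*(a - 4)*(a - 3)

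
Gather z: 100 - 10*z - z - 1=99 - 11*z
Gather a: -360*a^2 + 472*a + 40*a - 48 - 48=-360*a^2 + 512*a - 96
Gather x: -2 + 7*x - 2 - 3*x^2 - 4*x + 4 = -3*x^2 + 3*x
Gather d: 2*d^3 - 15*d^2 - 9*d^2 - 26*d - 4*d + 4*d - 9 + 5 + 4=2*d^3 - 24*d^2 - 26*d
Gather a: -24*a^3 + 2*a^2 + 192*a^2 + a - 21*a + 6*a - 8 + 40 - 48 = -24*a^3 + 194*a^2 - 14*a - 16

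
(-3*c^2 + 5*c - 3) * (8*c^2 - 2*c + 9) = -24*c^4 + 46*c^3 - 61*c^2 + 51*c - 27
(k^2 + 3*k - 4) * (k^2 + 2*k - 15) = k^4 + 5*k^3 - 13*k^2 - 53*k + 60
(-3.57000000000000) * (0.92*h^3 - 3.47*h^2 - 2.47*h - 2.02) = -3.2844*h^3 + 12.3879*h^2 + 8.8179*h + 7.2114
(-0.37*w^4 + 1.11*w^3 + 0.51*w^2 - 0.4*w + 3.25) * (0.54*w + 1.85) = -0.1998*w^5 - 0.0851*w^4 + 2.3289*w^3 + 0.7275*w^2 + 1.015*w + 6.0125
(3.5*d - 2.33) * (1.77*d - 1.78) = 6.195*d^2 - 10.3541*d + 4.1474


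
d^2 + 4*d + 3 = (d + 1)*(d + 3)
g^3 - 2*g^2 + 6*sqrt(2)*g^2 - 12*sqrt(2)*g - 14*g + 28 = (g - 2)*(g - sqrt(2))*(g + 7*sqrt(2))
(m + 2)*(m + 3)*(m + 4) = m^3 + 9*m^2 + 26*m + 24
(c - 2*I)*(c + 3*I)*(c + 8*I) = c^3 + 9*I*c^2 - 2*c + 48*I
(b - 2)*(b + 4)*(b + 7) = b^3 + 9*b^2 + 6*b - 56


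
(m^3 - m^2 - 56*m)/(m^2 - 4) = m*(m^2 - m - 56)/(m^2 - 4)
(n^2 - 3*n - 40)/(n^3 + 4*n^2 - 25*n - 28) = (n^2 - 3*n - 40)/(n^3 + 4*n^2 - 25*n - 28)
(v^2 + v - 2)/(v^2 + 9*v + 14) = (v - 1)/(v + 7)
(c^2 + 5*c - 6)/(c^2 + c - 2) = (c + 6)/(c + 2)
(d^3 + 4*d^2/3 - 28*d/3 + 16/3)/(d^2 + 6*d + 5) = (3*d^3 + 4*d^2 - 28*d + 16)/(3*(d^2 + 6*d + 5))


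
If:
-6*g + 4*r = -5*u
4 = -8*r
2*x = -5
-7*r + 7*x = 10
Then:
No Solution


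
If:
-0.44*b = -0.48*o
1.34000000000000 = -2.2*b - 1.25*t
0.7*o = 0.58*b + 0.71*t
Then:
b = -0.58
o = -0.53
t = -0.05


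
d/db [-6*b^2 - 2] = -12*b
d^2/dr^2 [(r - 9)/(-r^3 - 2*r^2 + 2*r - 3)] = 2*(-(r - 9)*(3*r^2 + 4*r - 2)^2 + (3*r^2 + 4*r + (r - 9)*(3*r + 2) - 2)*(r^3 + 2*r^2 - 2*r + 3))/(r^3 + 2*r^2 - 2*r + 3)^3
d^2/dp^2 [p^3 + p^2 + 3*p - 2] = 6*p + 2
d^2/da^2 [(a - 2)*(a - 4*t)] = 2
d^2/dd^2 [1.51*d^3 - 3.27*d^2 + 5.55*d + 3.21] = 9.06*d - 6.54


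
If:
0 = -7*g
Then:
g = 0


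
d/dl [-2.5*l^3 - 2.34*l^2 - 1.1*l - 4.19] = -7.5*l^2 - 4.68*l - 1.1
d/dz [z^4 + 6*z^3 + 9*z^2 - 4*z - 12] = 4*z^3 + 18*z^2 + 18*z - 4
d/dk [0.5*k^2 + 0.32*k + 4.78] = 1.0*k + 0.32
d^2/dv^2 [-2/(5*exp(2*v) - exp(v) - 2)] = 2*(2*(10*exp(v) - 1)^2*exp(v) + (20*exp(v) - 1)*(-5*exp(2*v) + exp(v) + 2))*exp(v)/(-5*exp(2*v) + exp(v) + 2)^3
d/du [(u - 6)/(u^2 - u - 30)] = -1/(u^2 + 10*u + 25)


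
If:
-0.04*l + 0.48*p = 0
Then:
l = 12.0*p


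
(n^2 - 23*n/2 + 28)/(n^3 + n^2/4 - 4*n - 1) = 2*(2*n^2 - 23*n + 56)/(4*n^3 + n^2 - 16*n - 4)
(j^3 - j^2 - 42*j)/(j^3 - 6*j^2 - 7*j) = (j + 6)/(j + 1)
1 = 1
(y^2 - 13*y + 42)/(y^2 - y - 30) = (y - 7)/(y + 5)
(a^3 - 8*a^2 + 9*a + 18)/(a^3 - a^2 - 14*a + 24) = (a^2 - 5*a - 6)/(a^2 + 2*a - 8)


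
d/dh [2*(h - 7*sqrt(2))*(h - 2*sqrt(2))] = 4*h - 18*sqrt(2)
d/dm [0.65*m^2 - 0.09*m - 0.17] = 1.3*m - 0.09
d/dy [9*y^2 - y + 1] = 18*y - 1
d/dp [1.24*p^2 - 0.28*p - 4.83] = 2.48*p - 0.28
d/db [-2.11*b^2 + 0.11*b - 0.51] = 0.11 - 4.22*b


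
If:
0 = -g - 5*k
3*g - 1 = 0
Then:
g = 1/3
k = -1/15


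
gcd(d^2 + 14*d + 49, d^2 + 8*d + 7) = d + 7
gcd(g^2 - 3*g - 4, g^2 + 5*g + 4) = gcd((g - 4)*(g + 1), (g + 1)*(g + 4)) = g + 1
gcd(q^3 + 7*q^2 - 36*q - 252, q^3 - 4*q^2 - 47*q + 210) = q^2 + q - 42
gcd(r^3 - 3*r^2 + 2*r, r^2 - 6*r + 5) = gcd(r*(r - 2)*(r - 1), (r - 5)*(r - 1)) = r - 1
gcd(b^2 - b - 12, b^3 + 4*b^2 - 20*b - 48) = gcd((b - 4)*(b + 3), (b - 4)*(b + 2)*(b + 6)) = b - 4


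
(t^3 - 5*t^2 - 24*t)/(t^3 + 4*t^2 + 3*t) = (t - 8)/(t + 1)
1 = 1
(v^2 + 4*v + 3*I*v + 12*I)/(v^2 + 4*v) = (v + 3*I)/v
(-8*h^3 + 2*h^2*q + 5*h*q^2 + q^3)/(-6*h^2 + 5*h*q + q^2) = (8*h^2 + 6*h*q + q^2)/(6*h + q)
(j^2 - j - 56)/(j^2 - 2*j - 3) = (-j^2 + j + 56)/(-j^2 + 2*j + 3)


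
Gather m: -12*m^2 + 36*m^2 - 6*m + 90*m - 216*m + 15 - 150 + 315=24*m^2 - 132*m + 180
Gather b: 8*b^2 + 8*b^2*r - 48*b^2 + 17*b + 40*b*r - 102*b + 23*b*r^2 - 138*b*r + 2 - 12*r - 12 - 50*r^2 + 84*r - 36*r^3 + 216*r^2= b^2*(8*r - 40) + b*(23*r^2 - 98*r - 85) - 36*r^3 + 166*r^2 + 72*r - 10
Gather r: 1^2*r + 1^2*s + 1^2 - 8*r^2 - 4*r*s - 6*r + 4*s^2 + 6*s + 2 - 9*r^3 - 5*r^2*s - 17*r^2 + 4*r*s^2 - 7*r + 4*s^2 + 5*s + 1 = -9*r^3 + r^2*(-5*s - 25) + r*(4*s^2 - 4*s - 12) + 8*s^2 + 12*s + 4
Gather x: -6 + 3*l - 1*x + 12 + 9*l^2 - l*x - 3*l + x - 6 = 9*l^2 - l*x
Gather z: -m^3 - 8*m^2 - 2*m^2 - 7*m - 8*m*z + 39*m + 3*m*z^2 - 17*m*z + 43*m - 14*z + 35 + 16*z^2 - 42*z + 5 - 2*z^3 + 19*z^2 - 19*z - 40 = -m^3 - 10*m^2 + 75*m - 2*z^3 + z^2*(3*m + 35) + z*(-25*m - 75)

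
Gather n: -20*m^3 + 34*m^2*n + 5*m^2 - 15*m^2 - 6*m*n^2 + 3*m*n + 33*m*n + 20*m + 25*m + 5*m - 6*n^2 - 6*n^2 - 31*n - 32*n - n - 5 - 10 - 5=-20*m^3 - 10*m^2 + 50*m + n^2*(-6*m - 12) + n*(34*m^2 + 36*m - 64) - 20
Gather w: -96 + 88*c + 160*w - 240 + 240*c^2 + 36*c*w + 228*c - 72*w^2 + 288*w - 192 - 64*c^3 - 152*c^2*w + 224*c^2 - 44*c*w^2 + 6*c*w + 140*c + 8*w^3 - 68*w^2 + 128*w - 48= -64*c^3 + 464*c^2 + 456*c + 8*w^3 + w^2*(-44*c - 140) + w*(-152*c^2 + 42*c + 576) - 576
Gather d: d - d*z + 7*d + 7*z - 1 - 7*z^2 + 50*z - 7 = d*(8 - z) - 7*z^2 + 57*z - 8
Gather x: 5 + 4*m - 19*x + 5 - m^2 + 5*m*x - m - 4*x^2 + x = -m^2 + 3*m - 4*x^2 + x*(5*m - 18) + 10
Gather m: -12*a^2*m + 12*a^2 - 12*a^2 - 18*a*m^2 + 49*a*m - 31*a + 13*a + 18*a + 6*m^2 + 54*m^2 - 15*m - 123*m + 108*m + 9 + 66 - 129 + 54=m^2*(60 - 18*a) + m*(-12*a^2 + 49*a - 30)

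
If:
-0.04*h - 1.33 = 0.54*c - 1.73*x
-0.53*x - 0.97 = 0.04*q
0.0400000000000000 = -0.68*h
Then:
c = 3.2037037037037*x - 2.45860566448802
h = -0.06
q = -13.25*x - 24.25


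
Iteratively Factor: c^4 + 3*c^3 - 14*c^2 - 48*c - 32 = (c + 4)*(c^3 - c^2 - 10*c - 8) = (c - 4)*(c + 4)*(c^2 + 3*c + 2) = (c - 4)*(c + 2)*(c + 4)*(c + 1)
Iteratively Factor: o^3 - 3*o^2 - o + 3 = (o + 1)*(o^2 - 4*o + 3) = (o - 3)*(o + 1)*(o - 1)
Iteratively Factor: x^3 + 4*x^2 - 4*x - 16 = (x - 2)*(x^2 + 6*x + 8) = (x - 2)*(x + 4)*(x + 2)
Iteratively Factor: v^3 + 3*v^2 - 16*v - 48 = (v - 4)*(v^2 + 7*v + 12) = (v - 4)*(v + 4)*(v + 3)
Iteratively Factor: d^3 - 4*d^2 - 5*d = (d - 5)*(d^2 + d) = (d - 5)*(d + 1)*(d)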